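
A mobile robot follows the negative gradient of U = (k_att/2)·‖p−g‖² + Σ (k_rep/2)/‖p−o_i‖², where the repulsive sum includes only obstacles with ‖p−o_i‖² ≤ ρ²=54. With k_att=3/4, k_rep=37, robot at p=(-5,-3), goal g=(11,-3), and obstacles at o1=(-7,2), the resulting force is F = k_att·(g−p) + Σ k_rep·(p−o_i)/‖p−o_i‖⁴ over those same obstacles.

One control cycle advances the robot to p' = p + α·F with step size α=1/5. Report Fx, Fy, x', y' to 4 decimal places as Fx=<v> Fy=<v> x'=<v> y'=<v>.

Fx=12.0880 Fy=-0.2200 x'=-2.5824 y'=-3.0440

F_att = 3/4·(g−p) = 3/4·(16,0) = (12.0000,0.0000)
o1: d²=29 ≤ ρ²=54; F_rep = 37·(2,-5)/29² = (0.0880,-0.2200)
F = F_att + ΣF_rep = (12.0880,-0.2200)
p' = p + 1/5·F = (-2.5824,-3.0440)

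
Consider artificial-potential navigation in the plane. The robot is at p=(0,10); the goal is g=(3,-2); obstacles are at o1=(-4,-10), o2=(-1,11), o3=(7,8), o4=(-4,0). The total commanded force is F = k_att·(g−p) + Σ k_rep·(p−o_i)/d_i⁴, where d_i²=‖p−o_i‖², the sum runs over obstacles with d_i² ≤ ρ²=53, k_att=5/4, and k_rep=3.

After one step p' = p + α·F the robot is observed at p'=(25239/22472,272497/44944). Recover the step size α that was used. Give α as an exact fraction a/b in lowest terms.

α = 1/4

F_att = 5/4·(g−p) = 5/4·(3,-12) = (3.7500,-15.0000)
o1: d²=416 > ρ²=53 → inactive
o2: d²=2 ≤ ρ²=53; F_rep = 3·(1,-1)/2² = (0.7500,-0.7500)
o3: d²=53 ≤ ρ²=53; F_rep = 3·(-7,2)/53² = (-0.0075,0.0021)
o4: d²=116 > ρ²=53 → inactive
F = F_att + ΣF_rep = (4.4925,-15.7479)
Δp = p'−p = (1.1231,-3.9370); α = Δx/Fx = (25239/22472) / (25239/5618) = 1/4
check: Δy/Fy = (-176943/44944) / (-176943/11236) = 1/4 ✓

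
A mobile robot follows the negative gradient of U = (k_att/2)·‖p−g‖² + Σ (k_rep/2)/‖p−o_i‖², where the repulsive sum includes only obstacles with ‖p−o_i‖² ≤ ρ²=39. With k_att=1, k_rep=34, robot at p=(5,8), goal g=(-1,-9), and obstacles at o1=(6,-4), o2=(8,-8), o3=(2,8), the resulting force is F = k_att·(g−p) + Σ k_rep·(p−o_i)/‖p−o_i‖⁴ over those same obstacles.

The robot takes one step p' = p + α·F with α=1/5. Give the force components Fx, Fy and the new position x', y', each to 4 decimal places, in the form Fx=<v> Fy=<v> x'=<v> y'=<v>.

Fx=-4.7407 Fy=-17.0000 x'=4.0519 y'=4.6000

F_att = 1·(g−p) = 1·(-6,-17) = (-6.0000,-17.0000)
o1: d²=145 > ρ²=39 → inactive
o2: d²=265 > ρ²=39 → inactive
o3: d²=9 ≤ ρ²=39; F_rep = 34·(3,0)/9² = (1.2593,0.0000)
F = F_att + ΣF_rep = (-4.7407,-17.0000)
p' = p + 1/5·F = (4.0519,4.6000)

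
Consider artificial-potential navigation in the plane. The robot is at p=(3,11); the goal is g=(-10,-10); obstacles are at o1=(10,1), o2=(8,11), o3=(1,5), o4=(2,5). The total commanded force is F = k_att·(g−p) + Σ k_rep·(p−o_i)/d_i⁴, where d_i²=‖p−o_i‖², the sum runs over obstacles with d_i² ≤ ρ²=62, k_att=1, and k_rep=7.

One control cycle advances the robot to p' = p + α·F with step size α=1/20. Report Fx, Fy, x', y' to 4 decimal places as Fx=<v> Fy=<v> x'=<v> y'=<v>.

Fx=-13.0421 Fy=-20.9431 x'=2.3479 y'=9.9528

F_att = 1·(g−p) = 1·(-13,-21) = (-13.0000,-21.0000)
o1: d²=149 > ρ²=62 → inactive
o2: d²=25 ≤ ρ²=62; F_rep = 7·(-5,0)/25² = (-0.0560,0.0000)
o3: d²=40 ≤ ρ²=62; F_rep = 7·(2,6)/40² = (0.0088,0.0262)
o4: d²=37 ≤ ρ²=62; F_rep = 7·(1,6)/37² = (0.0051,0.0307)
F = F_att + ΣF_rep = (-13.0421,-20.9431)
p' = p + 1/20·F = (2.3479,9.9528)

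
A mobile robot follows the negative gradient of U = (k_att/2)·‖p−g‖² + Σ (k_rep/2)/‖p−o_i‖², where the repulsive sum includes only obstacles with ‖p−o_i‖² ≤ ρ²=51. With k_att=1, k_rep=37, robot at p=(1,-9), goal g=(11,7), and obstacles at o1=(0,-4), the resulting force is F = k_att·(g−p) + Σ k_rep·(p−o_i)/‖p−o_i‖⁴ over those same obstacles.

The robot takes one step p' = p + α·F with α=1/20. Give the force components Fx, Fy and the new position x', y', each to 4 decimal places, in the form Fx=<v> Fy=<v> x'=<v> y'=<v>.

F_att = 1·(g−p) = 1·(10,16) = (10.0000,16.0000)
o1: d²=26 ≤ ρ²=51; F_rep = 37·(1,-5)/26² = (0.0547,-0.2737)
F = F_att + ΣF_rep = (10.0547,15.7263)
p' = p + 1/20·F = (1.5027,-8.2137)

Fx=10.0547 Fy=15.7263 x'=1.5027 y'=-8.2137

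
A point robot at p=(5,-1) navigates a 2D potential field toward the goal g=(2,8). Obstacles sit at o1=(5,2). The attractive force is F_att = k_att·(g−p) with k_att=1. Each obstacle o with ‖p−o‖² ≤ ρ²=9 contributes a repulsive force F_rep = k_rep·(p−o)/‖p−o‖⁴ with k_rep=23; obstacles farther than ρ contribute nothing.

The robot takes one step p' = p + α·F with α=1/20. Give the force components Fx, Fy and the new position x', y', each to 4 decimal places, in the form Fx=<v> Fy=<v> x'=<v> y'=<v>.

Fx=-3.0000 Fy=8.1481 x'=4.8500 y'=-0.5926

F_att = 1·(g−p) = 1·(-3,9) = (-3.0000,9.0000)
o1: d²=9 ≤ ρ²=9; F_rep = 23·(0,-3)/9² = (0.0000,-0.8519)
F = F_att + ΣF_rep = (-3.0000,8.1481)
p' = p + 1/20·F = (4.8500,-0.5926)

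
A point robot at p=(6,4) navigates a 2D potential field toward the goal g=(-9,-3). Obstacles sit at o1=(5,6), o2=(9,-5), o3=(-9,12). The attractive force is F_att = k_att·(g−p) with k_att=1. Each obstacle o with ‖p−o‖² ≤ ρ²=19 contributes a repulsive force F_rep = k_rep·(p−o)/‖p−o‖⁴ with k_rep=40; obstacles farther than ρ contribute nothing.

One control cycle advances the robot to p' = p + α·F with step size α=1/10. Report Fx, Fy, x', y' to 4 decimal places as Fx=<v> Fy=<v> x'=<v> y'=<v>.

F_att = 1·(g−p) = 1·(-15,-7) = (-15.0000,-7.0000)
o1: d²=5 ≤ ρ²=19; F_rep = 40·(1,-2)/5² = (1.6000,-3.2000)
o2: d²=90 > ρ²=19 → inactive
o3: d²=289 > ρ²=19 → inactive
F = F_att + ΣF_rep = (-13.4000,-10.2000)
p' = p + 1/10·F = (4.6600,2.9800)

Fx=-13.4000 Fy=-10.2000 x'=4.6600 y'=2.9800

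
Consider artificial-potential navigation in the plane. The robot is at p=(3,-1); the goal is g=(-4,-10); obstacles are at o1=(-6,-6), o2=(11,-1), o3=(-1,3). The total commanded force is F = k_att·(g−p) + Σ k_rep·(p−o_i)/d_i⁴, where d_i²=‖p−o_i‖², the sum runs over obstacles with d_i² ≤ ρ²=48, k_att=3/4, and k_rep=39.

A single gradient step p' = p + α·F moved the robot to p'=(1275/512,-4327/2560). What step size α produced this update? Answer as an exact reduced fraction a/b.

α = 1/10

F_att = 3/4·(g−p) = 3/4·(-7,-9) = (-5.2500,-6.7500)
o1: d²=106 > ρ²=48 → inactive
o2: d²=64 > ρ²=48 → inactive
o3: d²=32 ≤ ρ²=48; F_rep = 39·(4,-4)/32² = (0.1523,-0.1523)
F = F_att + ΣF_rep = (-5.0977,-6.9023)
Δp = p'−p = (-0.5098,-0.6902); α = Δx/Fx = (-261/512) / (-1305/256) = 1/10
check: Δy/Fy = (-1767/2560) / (-1767/256) = 1/10 ✓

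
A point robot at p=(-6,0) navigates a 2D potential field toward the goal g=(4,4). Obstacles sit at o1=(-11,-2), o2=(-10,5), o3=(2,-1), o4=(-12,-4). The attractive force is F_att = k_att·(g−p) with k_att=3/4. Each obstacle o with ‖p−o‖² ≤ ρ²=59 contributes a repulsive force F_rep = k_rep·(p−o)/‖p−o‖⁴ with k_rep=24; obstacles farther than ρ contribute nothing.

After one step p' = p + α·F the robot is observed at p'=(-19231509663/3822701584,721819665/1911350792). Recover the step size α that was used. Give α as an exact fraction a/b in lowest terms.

F_att = 3/4·(g−p) = 3/4·(10,4) = (7.5000,3.0000)
o1: d²=29 ≤ ρ²=59; F_rep = 24·(5,2)/29² = (0.1427,0.0571)
o2: d²=41 ≤ ρ²=59; F_rep = 24·(4,-5)/41² = (0.0571,-0.0714)
o3: d²=65 > ρ²=59 → inactive
o4: d²=52 ≤ ρ²=59; F_rep = 24·(6,4)/52² = (0.0533,0.0355)
F = F_att + ΣF_rep = (7.7531,3.0212)
Δp = p'−p = (0.9691,0.3776); α = Δx/Fx = (3704699841/3822701584) / (3704699841/477837698) = 1/8
check: Δy/Fy = (721819665/1911350792) / (721819665/238918849) = 1/8 ✓

α = 1/8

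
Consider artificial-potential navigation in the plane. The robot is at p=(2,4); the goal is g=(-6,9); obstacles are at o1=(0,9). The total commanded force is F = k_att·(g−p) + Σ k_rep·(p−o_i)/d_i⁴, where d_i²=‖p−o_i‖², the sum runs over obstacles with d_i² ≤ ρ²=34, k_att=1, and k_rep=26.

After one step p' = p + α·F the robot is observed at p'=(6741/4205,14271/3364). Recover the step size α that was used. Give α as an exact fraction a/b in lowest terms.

α = 1/20

F_att = 1·(g−p) = 1·(-8,5) = (-8.0000,5.0000)
o1: d²=29 ≤ ρ²=34; F_rep = 26·(2,-5)/29² = (0.0618,-0.1546)
F = F_att + ΣF_rep = (-7.9382,4.8454)
Δp = p'−p = (-0.3969,0.2423); α = Δx/Fx = (-1669/4205) / (-6676/841) = 1/20
check: Δy/Fy = (815/3364) / (4075/841) = 1/20 ✓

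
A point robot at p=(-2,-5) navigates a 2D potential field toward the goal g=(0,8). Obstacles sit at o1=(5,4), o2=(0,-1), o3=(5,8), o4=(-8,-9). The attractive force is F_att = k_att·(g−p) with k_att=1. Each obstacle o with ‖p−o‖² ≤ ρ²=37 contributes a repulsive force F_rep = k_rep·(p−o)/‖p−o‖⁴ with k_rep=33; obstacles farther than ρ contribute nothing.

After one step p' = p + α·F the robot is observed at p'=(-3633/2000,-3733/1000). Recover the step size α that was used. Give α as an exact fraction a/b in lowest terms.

α = 1/10

F_att = 1·(g−p) = 1·(2,13) = (2.0000,13.0000)
o1: d²=130 > ρ²=37 → inactive
o2: d²=20 ≤ ρ²=37; F_rep = 33·(-2,-4)/20² = (-0.1650,-0.3300)
o3: d²=218 > ρ²=37 → inactive
o4: d²=52 > ρ²=37 → inactive
F = F_att + ΣF_rep = (1.8350,12.6700)
Δp = p'−p = (0.1835,1.2670); α = Δx/Fx = (367/2000) / (367/200) = 1/10
check: Δy/Fy = (1267/1000) / (1267/100) = 1/10 ✓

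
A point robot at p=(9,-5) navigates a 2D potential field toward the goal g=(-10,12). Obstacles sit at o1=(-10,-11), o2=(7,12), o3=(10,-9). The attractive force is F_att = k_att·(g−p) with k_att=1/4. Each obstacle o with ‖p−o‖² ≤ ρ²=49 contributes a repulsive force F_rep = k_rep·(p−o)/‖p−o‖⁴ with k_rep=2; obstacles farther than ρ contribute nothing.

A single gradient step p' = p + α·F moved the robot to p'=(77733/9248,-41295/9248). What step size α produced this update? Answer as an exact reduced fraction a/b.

F_att = 1/4·(g−p) = 1/4·(-19,17) = (-4.7500,4.2500)
o1: d²=397 > ρ²=49 → inactive
o2: d²=293 > ρ²=49 → inactive
o3: d²=17 ≤ ρ²=49; F_rep = 2·(-1,4)/17² = (-0.0069,0.0277)
F = F_att + ΣF_rep = (-4.7569,4.2777)
Δp = p'−p = (-0.5946,0.5347); α = Δx/Fx = (-5499/9248) / (-5499/1156) = 1/8
check: Δy/Fy = (4945/9248) / (4945/1156) = 1/8 ✓

α = 1/8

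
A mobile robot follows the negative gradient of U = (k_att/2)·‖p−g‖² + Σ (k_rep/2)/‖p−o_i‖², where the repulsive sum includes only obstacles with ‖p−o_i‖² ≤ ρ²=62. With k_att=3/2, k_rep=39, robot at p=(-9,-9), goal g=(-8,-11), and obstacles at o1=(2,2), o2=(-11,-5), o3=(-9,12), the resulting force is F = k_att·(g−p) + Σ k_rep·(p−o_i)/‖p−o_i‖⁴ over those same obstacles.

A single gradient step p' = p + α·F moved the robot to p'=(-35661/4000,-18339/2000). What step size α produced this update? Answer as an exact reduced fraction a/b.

α = 1/20

F_att = 3/2·(g−p) = 3/2·(1,-2) = (1.5000,-3.0000)
o1: d²=242 > ρ²=62 → inactive
o2: d²=20 ≤ ρ²=62; F_rep = 39·(2,-4)/20² = (0.1950,-0.3900)
o3: d²=441 > ρ²=62 → inactive
F = F_att + ΣF_rep = (1.6950,-3.3900)
Δp = p'−p = (0.0848,-0.1695); α = Δx/Fx = (339/4000) / (339/200) = 1/20
check: Δy/Fy = (-339/2000) / (-339/100) = 1/20 ✓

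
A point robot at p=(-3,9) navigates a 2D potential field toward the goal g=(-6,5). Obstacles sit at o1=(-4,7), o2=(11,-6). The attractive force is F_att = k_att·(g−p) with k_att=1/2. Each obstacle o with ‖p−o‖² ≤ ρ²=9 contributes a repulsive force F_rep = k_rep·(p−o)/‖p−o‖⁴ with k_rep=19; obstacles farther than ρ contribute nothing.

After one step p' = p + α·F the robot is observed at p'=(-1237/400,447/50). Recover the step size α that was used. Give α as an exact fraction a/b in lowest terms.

α = 1/8

F_att = 1/2·(g−p) = 1/2·(-3,-4) = (-1.5000,-2.0000)
o1: d²=5 ≤ ρ²=9; F_rep = 19·(1,2)/5² = (0.7600,1.5200)
o2: d²=421 > ρ²=9 → inactive
F = F_att + ΣF_rep = (-0.7400,-0.4800)
Δp = p'−p = (-0.0925,-0.0600); α = Δx/Fx = (-37/400) / (-37/50) = 1/8
check: Δy/Fy = (-3/50) / (-12/25) = 1/8 ✓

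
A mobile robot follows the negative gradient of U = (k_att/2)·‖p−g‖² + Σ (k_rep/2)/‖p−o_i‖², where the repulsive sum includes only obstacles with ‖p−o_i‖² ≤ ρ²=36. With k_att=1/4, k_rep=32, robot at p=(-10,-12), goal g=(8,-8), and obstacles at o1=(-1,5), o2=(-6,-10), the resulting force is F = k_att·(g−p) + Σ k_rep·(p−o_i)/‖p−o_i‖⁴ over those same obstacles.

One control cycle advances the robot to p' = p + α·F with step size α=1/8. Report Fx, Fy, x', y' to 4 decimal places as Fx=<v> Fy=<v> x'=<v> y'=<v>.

Fx=4.1800 Fy=0.8400 x'=-9.4775 y'=-11.8950

F_att = 1/4·(g−p) = 1/4·(18,4) = (4.5000,1.0000)
o1: d²=370 > ρ²=36 → inactive
o2: d²=20 ≤ ρ²=36; F_rep = 32·(-4,-2)/20² = (-0.3200,-0.1600)
F = F_att + ΣF_rep = (4.1800,0.8400)
p' = p + 1/8·F = (-9.4775,-11.8950)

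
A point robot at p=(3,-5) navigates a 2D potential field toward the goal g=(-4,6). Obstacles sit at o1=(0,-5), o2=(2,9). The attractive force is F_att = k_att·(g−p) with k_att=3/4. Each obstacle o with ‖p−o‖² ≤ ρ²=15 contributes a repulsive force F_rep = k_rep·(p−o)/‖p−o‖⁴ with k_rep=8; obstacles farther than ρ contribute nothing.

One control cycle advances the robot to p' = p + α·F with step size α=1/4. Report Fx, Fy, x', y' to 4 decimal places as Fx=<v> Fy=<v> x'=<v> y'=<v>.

F_att = 3/4·(g−p) = 3/4·(-7,11) = (-5.2500,8.2500)
o1: d²=9 ≤ ρ²=15; F_rep = 8·(3,0)/9² = (0.2963,0.0000)
o2: d²=197 > ρ²=15 → inactive
F = F_att + ΣF_rep = (-4.9537,8.2500)
p' = p + 1/4·F = (1.7616,-2.9375)

Fx=-4.9537 Fy=8.2500 x'=1.7616 y'=-2.9375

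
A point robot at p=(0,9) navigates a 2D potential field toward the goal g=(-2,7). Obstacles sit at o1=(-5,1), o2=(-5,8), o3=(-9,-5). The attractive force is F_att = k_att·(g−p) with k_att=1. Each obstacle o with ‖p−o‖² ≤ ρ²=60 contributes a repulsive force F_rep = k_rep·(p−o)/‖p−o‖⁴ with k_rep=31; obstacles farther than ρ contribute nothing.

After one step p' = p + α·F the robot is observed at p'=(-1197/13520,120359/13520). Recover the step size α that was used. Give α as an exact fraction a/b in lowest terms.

F_att = 1·(g−p) = 1·(-2,-2) = (-2.0000,-2.0000)
o1: d²=89 > ρ²=60 → inactive
o2: d²=26 ≤ ρ²=60; F_rep = 31·(5,1)/26² = (0.2293,0.0459)
o3: d²=277 > ρ²=60 → inactive
F = F_att + ΣF_rep = (-1.7707,-1.9541)
Δp = p'−p = (-0.0885,-0.0977); α = Δx/Fx = (-1197/13520) / (-1197/676) = 1/20
check: Δy/Fy = (-1321/13520) / (-1321/676) = 1/20 ✓

α = 1/20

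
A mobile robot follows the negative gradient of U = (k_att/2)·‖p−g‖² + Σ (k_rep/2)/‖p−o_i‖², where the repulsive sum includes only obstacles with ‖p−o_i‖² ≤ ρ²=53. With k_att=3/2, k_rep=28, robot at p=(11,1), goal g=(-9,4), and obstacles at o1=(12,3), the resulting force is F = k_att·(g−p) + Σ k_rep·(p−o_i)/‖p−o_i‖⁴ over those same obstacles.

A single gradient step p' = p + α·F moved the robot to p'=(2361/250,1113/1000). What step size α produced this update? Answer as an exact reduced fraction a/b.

α = 1/20

F_att = 3/2·(g−p) = 3/2·(-20,3) = (-30.0000,4.5000)
o1: d²=5 ≤ ρ²=53; F_rep = 28·(-1,-2)/5² = (-1.1200,-2.2400)
F = F_att + ΣF_rep = (-31.1200,2.2600)
Δp = p'−p = (-1.5560,0.1130); α = Δx/Fx = (-389/250) / (-778/25) = 1/20
check: Δy/Fy = (113/1000) / (113/50) = 1/20 ✓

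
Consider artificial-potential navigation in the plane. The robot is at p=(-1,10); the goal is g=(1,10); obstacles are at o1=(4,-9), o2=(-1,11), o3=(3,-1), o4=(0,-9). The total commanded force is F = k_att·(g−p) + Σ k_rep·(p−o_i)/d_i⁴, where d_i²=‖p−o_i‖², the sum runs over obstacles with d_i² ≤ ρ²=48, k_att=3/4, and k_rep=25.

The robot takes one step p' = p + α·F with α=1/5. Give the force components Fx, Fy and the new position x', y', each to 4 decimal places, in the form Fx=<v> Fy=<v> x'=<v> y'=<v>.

F_att = 3/4·(g−p) = 3/4·(2,0) = (1.5000,0.0000)
o1: d²=386 > ρ²=48 → inactive
o2: d²=1 ≤ ρ²=48; F_rep = 25·(0,-1)/1² = (0.0000,-25.0000)
o3: d²=137 > ρ²=48 → inactive
o4: d²=362 > ρ²=48 → inactive
F = F_att + ΣF_rep = (1.5000,-25.0000)
p' = p + 1/5·F = (-0.7000,5.0000)

Fx=1.5000 Fy=-25.0000 x'=-0.7000 y'=5.0000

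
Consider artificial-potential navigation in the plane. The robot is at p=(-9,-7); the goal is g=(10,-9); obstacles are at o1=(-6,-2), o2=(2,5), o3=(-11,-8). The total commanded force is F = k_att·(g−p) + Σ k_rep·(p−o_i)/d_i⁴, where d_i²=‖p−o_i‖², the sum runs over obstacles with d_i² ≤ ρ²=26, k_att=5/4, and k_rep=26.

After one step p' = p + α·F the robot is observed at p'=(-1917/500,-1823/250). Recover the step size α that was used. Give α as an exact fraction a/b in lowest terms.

F_att = 5/4·(g−p) = 5/4·(19,-2) = (23.7500,-2.5000)
o1: d²=34 > ρ²=26 → inactive
o2: d²=265 > ρ²=26 → inactive
o3: d²=5 ≤ ρ²=26; F_rep = 26·(2,1)/5² = (2.0800,1.0400)
F = F_att + ΣF_rep = (25.8300,-1.4600)
Δp = p'−p = (5.1660,-0.2920); α = Δx/Fx = (2583/500) / (2583/100) = 1/5
check: Δy/Fy = (-73/250) / (-73/50) = 1/5 ✓

α = 1/5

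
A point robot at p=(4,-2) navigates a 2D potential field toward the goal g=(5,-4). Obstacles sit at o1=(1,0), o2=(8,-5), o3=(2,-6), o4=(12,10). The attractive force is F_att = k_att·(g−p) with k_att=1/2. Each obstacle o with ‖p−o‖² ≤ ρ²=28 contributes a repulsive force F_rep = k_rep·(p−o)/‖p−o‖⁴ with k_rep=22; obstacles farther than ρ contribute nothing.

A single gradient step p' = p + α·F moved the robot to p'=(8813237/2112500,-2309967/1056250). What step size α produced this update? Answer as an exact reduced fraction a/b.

α = 1/5

F_att = 1/2·(g−p) = 1/2·(1,-2) = (0.5000,-1.0000)
o1: d²=13 ≤ ρ²=28; F_rep = 22·(3,-2)/13² = (0.3905,-0.2604)
o2: d²=25 ≤ ρ²=28; F_rep = 22·(-4,3)/25² = (-0.1408,0.1056)
o3: d²=20 ≤ ρ²=28; F_rep = 22·(2,4)/20² = (0.1100,0.2200)
o4: d²=208 > ρ²=28 → inactive
F = F_att + ΣF_rep = (0.8597,-0.9348)
Δp = p'−p = (0.1719,-0.1870); α = Δx/Fx = (363237/2112500) / (363237/422500) = 1/5
check: Δy/Fy = (-197467/1056250) / (-197467/211250) = 1/5 ✓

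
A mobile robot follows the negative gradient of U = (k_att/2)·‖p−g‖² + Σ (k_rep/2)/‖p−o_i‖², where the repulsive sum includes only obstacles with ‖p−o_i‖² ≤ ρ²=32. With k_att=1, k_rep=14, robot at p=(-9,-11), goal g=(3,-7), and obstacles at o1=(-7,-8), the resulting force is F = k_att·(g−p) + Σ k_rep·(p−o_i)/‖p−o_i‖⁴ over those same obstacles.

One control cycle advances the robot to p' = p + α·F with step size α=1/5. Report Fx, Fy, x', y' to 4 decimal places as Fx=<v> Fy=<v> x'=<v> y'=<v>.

Fx=11.8343 Fy=3.7515 x'=-6.6331 y'=-10.2497

F_att = 1·(g−p) = 1·(12,4) = (12.0000,4.0000)
o1: d²=13 ≤ ρ²=32; F_rep = 14·(-2,-3)/13² = (-0.1657,-0.2485)
F = F_att + ΣF_rep = (11.8343,3.7515)
p' = p + 1/5·F = (-6.6331,-10.2497)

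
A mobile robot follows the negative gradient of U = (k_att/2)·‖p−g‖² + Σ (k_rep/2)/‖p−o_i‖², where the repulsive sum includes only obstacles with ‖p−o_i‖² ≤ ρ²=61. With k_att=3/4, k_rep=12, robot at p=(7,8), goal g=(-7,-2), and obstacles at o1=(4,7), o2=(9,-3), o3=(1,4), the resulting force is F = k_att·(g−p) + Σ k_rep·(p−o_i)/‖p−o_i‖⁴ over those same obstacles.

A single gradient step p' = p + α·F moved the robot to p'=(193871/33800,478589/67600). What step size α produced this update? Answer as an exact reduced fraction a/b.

α = 1/8

F_att = 3/4·(g−p) = 3/4·(-14,-10) = (-10.5000,-7.5000)
o1: d²=10 ≤ ρ²=61; F_rep = 12·(3,1)/10² = (0.3600,0.1200)
o2: d²=125 > ρ²=61 → inactive
o3: d²=52 ≤ ρ²=61; F_rep = 12·(6,4)/52² = (0.0266,0.0178)
F = F_att + ΣF_rep = (-10.1134,-7.3622)
Δp = p'−p = (-1.2642,-0.9203); α = Δx/Fx = (-42729/33800) / (-42729/4225) = 1/8
check: Δy/Fy = (-62211/67600) / (-62211/8450) = 1/8 ✓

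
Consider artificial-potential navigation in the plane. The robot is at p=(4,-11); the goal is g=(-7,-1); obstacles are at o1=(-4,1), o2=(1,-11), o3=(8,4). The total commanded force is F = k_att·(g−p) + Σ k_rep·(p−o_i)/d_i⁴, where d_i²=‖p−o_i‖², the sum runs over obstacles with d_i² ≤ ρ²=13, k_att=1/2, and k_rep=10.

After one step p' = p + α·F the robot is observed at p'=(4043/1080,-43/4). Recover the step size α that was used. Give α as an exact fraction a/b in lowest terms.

F_att = 1/2·(g−p) = 1/2·(-11,10) = (-5.5000,5.0000)
o1: d²=208 > ρ²=13 → inactive
o2: d²=9 ≤ ρ²=13; F_rep = 10·(3,0)/9² = (0.3704,0.0000)
o3: d²=241 > ρ²=13 → inactive
F = F_att + ΣF_rep = (-5.1296,5.0000)
Δp = p'−p = (-0.2565,0.2500); α = Δx/Fx = (-277/1080) / (-277/54) = 1/20
check: Δy/Fy = (1/4) / (5) = 1/20 ✓

α = 1/20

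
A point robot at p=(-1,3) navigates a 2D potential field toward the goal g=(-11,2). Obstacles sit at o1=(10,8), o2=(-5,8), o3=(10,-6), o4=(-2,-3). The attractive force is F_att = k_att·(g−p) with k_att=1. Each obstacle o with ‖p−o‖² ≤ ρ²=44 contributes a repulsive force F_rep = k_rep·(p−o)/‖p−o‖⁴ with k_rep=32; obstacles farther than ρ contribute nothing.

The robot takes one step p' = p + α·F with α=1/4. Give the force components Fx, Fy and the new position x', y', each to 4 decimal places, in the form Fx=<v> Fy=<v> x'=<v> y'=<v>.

Fx=-9.9005 Fy=-0.9549 x'=-3.4751 y'=2.7613

F_att = 1·(g−p) = 1·(-10,-1) = (-10.0000,-1.0000)
o1: d²=146 > ρ²=44 → inactive
o2: d²=41 ≤ ρ²=44; F_rep = 32·(4,-5)/41² = (0.0761,-0.0952)
o3: d²=202 > ρ²=44 → inactive
o4: d²=37 ≤ ρ²=44; F_rep = 32·(1,6)/37² = (0.0234,0.1402)
F = F_att + ΣF_rep = (-9.9005,-0.9549)
p' = p + 1/4·F = (-3.4751,2.7613)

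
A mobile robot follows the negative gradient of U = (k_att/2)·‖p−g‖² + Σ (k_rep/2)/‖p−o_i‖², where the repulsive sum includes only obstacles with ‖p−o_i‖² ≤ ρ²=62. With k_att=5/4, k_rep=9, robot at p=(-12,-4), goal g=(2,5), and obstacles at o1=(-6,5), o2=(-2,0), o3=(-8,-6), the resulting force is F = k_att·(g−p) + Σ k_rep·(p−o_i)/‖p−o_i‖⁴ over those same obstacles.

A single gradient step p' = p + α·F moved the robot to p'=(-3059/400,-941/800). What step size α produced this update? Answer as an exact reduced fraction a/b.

α = 1/4

F_att = 5/4·(g−p) = 5/4·(14,9) = (17.5000,11.2500)
o1: d²=117 > ρ²=62 → inactive
o2: d²=116 > ρ²=62 → inactive
o3: d²=20 ≤ ρ²=62; F_rep = 9·(-4,2)/20² = (-0.0900,0.0450)
F = F_att + ΣF_rep = (17.4100,11.2950)
Δp = p'−p = (4.3525,2.8237); α = Δx/Fx = (1741/400) / (1741/100) = 1/4
check: Δy/Fy = (2259/800) / (2259/200) = 1/4 ✓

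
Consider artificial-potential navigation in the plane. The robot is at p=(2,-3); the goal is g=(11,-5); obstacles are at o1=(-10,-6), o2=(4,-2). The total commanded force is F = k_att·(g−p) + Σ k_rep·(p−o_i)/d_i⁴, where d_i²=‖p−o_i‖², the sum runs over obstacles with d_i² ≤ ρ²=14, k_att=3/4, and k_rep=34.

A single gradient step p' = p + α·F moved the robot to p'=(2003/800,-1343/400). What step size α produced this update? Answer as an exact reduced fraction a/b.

α = 1/8

F_att = 3/4·(g−p) = 3/4·(9,-2) = (6.7500,-1.5000)
o1: d²=153 > ρ²=14 → inactive
o2: d²=5 ≤ ρ²=14; F_rep = 34·(-2,-1)/5² = (-2.7200,-1.3600)
F = F_att + ΣF_rep = (4.0300,-2.8600)
Δp = p'−p = (0.5038,-0.3575); α = Δx/Fx = (403/800) / (403/100) = 1/8
check: Δy/Fy = (-143/400) / (-143/50) = 1/8 ✓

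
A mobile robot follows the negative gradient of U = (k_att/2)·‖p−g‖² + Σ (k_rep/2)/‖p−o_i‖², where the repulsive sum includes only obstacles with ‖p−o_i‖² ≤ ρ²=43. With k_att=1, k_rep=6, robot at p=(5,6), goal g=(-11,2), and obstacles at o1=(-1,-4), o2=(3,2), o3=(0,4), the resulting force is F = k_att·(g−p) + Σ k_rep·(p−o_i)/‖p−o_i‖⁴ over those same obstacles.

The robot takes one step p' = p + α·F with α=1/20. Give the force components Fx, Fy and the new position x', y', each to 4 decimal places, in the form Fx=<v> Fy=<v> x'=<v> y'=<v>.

Fx=-15.9343 Fy=-3.9257 x'=4.2033 y'=5.8037

F_att = 1·(g−p) = 1·(-16,-4) = (-16.0000,-4.0000)
o1: d²=136 > ρ²=43 → inactive
o2: d²=20 ≤ ρ²=43; F_rep = 6·(2,4)/20² = (0.0300,0.0600)
o3: d²=29 ≤ ρ²=43; F_rep = 6·(5,2)/29² = (0.0357,0.0143)
F = F_att + ΣF_rep = (-15.9343,-3.9257)
p' = p + 1/20·F = (4.2033,5.8037)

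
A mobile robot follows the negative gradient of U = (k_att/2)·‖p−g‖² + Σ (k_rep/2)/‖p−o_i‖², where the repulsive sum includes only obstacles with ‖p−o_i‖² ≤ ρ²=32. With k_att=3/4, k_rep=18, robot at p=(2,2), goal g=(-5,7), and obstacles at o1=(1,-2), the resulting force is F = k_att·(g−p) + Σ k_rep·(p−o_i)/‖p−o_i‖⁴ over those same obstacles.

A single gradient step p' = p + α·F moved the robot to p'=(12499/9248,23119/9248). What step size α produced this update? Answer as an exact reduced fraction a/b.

F_att = 3/4·(g−p) = 3/4·(-7,5) = (-5.2500,3.7500)
o1: d²=17 ≤ ρ²=32; F_rep = 18·(1,4)/17² = (0.0623,0.2491)
F = F_att + ΣF_rep = (-5.1877,3.9991)
Δp = p'−p = (-0.6485,0.4999); α = Δx/Fx = (-5997/9248) / (-5997/1156) = 1/8
check: Δy/Fy = (4623/9248) / (4623/1156) = 1/8 ✓

α = 1/8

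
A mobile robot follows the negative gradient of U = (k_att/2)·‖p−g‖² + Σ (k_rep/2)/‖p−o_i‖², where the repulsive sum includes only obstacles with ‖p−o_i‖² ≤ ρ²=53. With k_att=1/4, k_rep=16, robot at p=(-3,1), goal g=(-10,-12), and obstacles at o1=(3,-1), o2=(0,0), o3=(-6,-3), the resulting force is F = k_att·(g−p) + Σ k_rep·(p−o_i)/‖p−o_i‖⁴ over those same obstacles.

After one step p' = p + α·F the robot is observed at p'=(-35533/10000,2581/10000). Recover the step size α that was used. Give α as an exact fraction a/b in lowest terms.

F_att = 1/4·(g−p) = 1/4·(-7,-13) = (-1.7500,-3.2500)
o1: d²=40 ≤ ρ²=53; F_rep = 16·(-6,2)/40² = (-0.0600,0.0200)
o2: d²=10 ≤ ρ²=53; F_rep = 16·(-3,1)/10² = (-0.4800,0.1600)
o3: d²=25 ≤ ρ²=53; F_rep = 16·(3,4)/25² = (0.0768,0.1024)
F = F_att + ΣF_rep = (-2.2132,-2.9676)
Δp = p'−p = (-0.5533,-0.7419); α = Δx/Fx = (-5533/10000) / (-5533/2500) = 1/4
check: Δy/Fy = (-7419/10000) / (-7419/2500) = 1/4 ✓

α = 1/4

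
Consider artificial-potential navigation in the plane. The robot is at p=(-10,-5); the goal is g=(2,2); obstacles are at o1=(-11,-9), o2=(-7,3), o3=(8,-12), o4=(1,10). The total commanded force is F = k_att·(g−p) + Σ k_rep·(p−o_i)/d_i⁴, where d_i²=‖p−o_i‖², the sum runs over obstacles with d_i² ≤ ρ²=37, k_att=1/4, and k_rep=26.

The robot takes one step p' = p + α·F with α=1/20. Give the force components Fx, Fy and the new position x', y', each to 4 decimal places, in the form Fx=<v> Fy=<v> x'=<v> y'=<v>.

Fx=3.0900 Fy=2.1099 x'=-9.8455 y'=-4.8945

F_att = 1/4·(g−p) = 1/4·(12,7) = (3.0000,1.7500)
o1: d²=17 ≤ ρ²=37; F_rep = 26·(1,4)/17² = (0.0900,0.3599)
o2: d²=73 > ρ²=37 → inactive
o3: d²=373 > ρ²=37 → inactive
o4: d²=346 > ρ²=37 → inactive
F = F_att + ΣF_rep = (3.0900,2.1099)
p' = p + 1/20·F = (-9.8455,-4.8945)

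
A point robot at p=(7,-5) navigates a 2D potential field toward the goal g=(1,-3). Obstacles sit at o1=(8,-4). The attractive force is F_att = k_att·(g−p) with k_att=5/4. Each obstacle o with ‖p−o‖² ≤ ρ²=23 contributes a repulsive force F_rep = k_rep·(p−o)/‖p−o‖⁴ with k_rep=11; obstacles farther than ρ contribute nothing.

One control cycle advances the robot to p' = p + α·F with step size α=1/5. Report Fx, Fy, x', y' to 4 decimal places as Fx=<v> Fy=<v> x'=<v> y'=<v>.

F_att = 5/4·(g−p) = 5/4·(-6,2) = (-7.5000,2.5000)
o1: d²=2 ≤ ρ²=23; F_rep = 11·(-1,-1)/2² = (-2.7500,-2.7500)
F = F_att + ΣF_rep = (-10.2500,-0.2500)
p' = p + 1/5·F = (4.9500,-5.0500)

Fx=-10.2500 Fy=-0.2500 x'=4.9500 y'=-5.0500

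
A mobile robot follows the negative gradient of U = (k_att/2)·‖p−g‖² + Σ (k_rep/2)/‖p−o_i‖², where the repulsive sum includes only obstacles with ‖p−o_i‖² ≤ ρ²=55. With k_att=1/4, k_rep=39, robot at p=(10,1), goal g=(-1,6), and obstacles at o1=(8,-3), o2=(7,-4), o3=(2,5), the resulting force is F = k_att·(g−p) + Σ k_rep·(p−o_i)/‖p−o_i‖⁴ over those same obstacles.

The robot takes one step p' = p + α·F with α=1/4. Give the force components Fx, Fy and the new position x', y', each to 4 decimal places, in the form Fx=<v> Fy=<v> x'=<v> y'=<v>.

F_att = 1/4·(g−p) = 1/4·(-11,5) = (-2.7500,1.2500)
o1: d²=20 ≤ ρ²=55; F_rep = 39·(2,4)/20² = (0.1950,0.3900)
o2: d²=34 ≤ ρ²=55; F_rep = 39·(3,5)/34² = (0.1012,0.1687)
o3: d²=80 > ρ²=55 → inactive
F = F_att + ΣF_rep = (-2.4538,1.8087)
p' = p + 1/4·F = (9.3866,1.4522)

Fx=-2.4538 Fy=1.8087 x'=9.3866 y'=1.4522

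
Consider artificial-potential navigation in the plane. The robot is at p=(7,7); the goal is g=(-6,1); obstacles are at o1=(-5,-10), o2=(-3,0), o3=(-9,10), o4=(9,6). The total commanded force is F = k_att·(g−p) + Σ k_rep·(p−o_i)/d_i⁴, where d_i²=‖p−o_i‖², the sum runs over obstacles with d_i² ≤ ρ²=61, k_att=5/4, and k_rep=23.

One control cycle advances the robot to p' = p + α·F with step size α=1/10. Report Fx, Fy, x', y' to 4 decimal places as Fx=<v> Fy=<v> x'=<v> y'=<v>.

Fx=-18.0900 Fy=-6.5800 x'=5.1910 y'=6.3420

F_att = 5/4·(g−p) = 5/4·(-13,-6) = (-16.2500,-7.5000)
o1: d²=433 > ρ²=61 → inactive
o2: d²=149 > ρ²=61 → inactive
o3: d²=265 > ρ²=61 → inactive
o4: d²=5 ≤ ρ²=61; F_rep = 23·(-2,1)/5² = (-1.8400,0.9200)
F = F_att + ΣF_rep = (-18.0900,-6.5800)
p' = p + 1/10·F = (5.1910,6.3420)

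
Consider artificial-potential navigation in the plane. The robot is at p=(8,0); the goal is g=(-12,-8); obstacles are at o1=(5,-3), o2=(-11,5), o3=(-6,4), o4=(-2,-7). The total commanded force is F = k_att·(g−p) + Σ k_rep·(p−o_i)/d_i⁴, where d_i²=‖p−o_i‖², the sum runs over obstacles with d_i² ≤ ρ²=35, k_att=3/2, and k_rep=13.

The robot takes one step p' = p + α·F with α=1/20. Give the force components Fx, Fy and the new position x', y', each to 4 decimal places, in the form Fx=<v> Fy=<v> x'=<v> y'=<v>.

Fx=-29.8796 Fy=-11.8796 x'=6.5060 y'=-0.5940

F_att = 3/2·(g−p) = 3/2·(-20,-8) = (-30.0000,-12.0000)
o1: d²=18 ≤ ρ²=35; F_rep = 13·(3,3)/18² = (0.1204,0.1204)
o2: d²=386 > ρ²=35 → inactive
o3: d²=212 > ρ²=35 → inactive
o4: d²=149 > ρ²=35 → inactive
F = F_att + ΣF_rep = (-29.8796,-11.8796)
p' = p + 1/20·F = (6.5060,-0.5940)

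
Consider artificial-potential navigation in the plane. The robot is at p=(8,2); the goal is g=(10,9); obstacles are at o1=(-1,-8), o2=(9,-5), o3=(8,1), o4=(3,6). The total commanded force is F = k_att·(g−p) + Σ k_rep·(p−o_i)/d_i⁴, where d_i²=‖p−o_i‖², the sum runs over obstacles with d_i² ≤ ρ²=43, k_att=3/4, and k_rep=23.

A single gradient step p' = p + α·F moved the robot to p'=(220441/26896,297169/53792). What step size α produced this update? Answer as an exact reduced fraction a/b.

α = 1/8

F_att = 3/4·(g−p) = 3/4·(2,7) = (1.5000,5.2500)
o1: d²=181 > ρ²=43 → inactive
o2: d²=50 > ρ²=43 → inactive
o3: d²=1 ≤ ρ²=43; F_rep = 23·(0,1)/1² = (0.0000,23.0000)
o4: d²=41 ≤ ρ²=43; F_rep = 23·(5,-4)/41² = (0.0684,-0.0547)
F = F_att + ΣF_rep = (1.5684,28.1953)
Δp = p'−p = (0.1961,3.5244); α = Δx/Fx = (5273/26896) / (5273/3362) = 1/8
check: Δy/Fy = (189585/53792) / (189585/6724) = 1/8 ✓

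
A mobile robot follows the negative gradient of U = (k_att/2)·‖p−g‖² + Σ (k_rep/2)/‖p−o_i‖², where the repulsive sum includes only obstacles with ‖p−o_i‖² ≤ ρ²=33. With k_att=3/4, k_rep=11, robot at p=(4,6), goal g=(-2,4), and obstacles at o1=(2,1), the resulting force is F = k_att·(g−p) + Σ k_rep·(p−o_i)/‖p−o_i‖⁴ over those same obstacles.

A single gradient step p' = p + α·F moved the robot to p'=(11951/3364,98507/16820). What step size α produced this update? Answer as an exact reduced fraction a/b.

F_att = 3/4·(g−p) = 3/4·(-6,-2) = (-4.5000,-1.5000)
o1: d²=29 ≤ ρ²=33; F_rep = 11·(2,5)/29² = (0.0262,0.0654)
F = F_att + ΣF_rep = (-4.4738,-1.4346)
Δp = p'−p = (-0.4474,-0.1435); α = Δx/Fx = (-1505/3364) / (-7525/1682) = 1/10
check: Δy/Fy = (-2413/16820) / (-2413/1682) = 1/10 ✓

α = 1/10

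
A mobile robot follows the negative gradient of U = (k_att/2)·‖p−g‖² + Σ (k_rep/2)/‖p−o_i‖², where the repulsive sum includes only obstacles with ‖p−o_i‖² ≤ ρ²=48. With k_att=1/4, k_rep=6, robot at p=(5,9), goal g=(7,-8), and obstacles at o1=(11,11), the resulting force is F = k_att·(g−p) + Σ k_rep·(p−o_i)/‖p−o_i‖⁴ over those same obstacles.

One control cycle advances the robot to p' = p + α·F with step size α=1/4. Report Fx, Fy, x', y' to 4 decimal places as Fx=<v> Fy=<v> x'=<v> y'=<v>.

Fx=0.4775 Fy=-4.2575 x'=5.1194 y'=7.9356

F_att = 1/4·(g−p) = 1/4·(2,-17) = (0.5000,-4.2500)
o1: d²=40 ≤ ρ²=48; F_rep = 6·(-6,-2)/40² = (-0.0225,-0.0075)
F = F_att + ΣF_rep = (0.4775,-4.2575)
p' = p + 1/4·F = (5.1194,7.9356)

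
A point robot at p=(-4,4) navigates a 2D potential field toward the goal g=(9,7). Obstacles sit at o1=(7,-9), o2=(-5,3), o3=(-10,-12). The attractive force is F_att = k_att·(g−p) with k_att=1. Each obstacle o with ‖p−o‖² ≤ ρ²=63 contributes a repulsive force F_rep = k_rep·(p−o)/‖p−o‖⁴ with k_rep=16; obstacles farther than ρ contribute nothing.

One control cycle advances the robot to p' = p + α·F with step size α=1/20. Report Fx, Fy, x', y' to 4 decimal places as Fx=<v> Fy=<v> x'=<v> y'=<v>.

Fx=17.0000 Fy=7.0000 x'=-3.1500 y'=4.3500

F_att = 1·(g−p) = 1·(13,3) = (13.0000,3.0000)
o1: d²=290 > ρ²=63 → inactive
o2: d²=2 ≤ ρ²=63; F_rep = 16·(1,1)/2² = (4.0000,4.0000)
o3: d²=292 > ρ²=63 → inactive
F = F_att + ΣF_rep = (17.0000,7.0000)
p' = p + 1/20·F = (-3.1500,4.3500)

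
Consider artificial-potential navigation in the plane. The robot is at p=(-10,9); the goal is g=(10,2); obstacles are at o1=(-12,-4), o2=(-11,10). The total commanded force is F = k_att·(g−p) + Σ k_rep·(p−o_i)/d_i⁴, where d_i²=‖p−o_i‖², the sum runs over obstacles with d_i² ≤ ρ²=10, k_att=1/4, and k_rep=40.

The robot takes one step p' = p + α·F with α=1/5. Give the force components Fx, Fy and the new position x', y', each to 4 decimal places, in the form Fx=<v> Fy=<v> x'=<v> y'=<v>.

Fx=15.0000 Fy=-11.7500 x'=-7.0000 y'=6.6500

F_att = 1/4·(g−p) = 1/4·(20,-7) = (5.0000,-1.7500)
o1: d²=173 > ρ²=10 → inactive
o2: d²=2 ≤ ρ²=10; F_rep = 40·(1,-1)/2² = (10.0000,-10.0000)
F = F_att + ΣF_rep = (15.0000,-11.7500)
p' = p + 1/5·F = (-7.0000,6.6500)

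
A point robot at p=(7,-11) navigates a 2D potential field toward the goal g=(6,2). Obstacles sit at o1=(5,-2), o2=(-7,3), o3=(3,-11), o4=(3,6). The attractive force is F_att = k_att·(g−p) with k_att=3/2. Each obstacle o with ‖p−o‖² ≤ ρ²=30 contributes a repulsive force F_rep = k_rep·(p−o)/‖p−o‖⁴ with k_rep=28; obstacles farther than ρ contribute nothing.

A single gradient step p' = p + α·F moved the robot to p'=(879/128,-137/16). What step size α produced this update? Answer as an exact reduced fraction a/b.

α = 1/8

F_att = 3/2·(g−p) = 3/2·(-1,13) = (-1.5000,19.5000)
o1: d²=85 > ρ²=30 → inactive
o2: d²=392 > ρ²=30 → inactive
o3: d²=16 ≤ ρ²=30; F_rep = 28·(4,0)/16² = (0.4375,0.0000)
o4: d²=305 > ρ²=30 → inactive
F = F_att + ΣF_rep = (-1.0625,19.5000)
Δp = p'−p = (-0.1328,2.4375); α = Δx/Fx = (-17/128) / (-17/16) = 1/8
check: Δy/Fy = (39/16) / (39/2) = 1/8 ✓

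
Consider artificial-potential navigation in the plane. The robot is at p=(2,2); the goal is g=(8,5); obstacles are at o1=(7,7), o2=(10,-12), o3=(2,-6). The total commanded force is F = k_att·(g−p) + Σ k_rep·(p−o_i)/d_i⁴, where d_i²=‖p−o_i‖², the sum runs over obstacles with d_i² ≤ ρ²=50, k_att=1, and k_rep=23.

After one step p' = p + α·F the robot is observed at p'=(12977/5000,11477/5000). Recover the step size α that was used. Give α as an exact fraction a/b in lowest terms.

α = 1/10

F_att = 1·(g−p) = 1·(6,3) = (6.0000,3.0000)
o1: d²=50 ≤ ρ²=50; F_rep = 23·(-5,-5)/50² = (-0.0460,-0.0460)
o2: d²=260 > ρ²=50 → inactive
o3: d²=64 > ρ²=50 → inactive
F = F_att + ΣF_rep = (5.9540,2.9540)
Δp = p'−p = (0.5954,0.2954); α = Δx/Fx = (2977/5000) / (2977/500) = 1/10
check: Δy/Fy = (1477/5000) / (1477/500) = 1/10 ✓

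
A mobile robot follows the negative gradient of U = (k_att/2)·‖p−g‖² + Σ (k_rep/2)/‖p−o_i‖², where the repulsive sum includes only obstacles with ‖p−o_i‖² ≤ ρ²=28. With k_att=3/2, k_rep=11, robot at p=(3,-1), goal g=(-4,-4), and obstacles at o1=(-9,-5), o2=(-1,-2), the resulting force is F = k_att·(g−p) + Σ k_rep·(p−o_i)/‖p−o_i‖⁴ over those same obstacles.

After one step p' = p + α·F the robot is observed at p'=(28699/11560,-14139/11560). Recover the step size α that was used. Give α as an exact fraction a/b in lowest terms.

F_att = 3/2·(g−p) = 3/2·(-7,-3) = (-10.5000,-4.5000)
o1: d²=160 > ρ²=28 → inactive
o2: d²=17 ≤ ρ²=28; F_rep = 11·(4,1)/17² = (0.1522,0.0381)
F = F_att + ΣF_rep = (-10.3478,-4.4619)
Δp = p'−p = (-0.5174,-0.2231); α = Δx/Fx = (-5981/11560) / (-5981/578) = 1/20
check: Δy/Fy = (-2579/11560) / (-2579/578) = 1/20 ✓

α = 1/20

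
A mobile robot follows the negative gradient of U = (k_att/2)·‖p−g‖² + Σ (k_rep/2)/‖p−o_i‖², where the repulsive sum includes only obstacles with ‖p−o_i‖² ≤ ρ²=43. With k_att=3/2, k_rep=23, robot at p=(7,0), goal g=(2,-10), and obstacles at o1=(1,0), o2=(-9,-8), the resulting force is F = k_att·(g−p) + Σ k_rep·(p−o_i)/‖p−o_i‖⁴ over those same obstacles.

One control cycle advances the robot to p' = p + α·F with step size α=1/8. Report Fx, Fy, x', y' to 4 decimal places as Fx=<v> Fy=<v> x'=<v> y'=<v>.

Fx=-7.3935 Fy=-15.0000 x'=6.0758 y'=-1.8750

F_att = 3/2·(g−p) = 3/2·(-5,-10) = (-7.5000,-15.0000)
o1: d²=36 ≤ ρ²=43; F_rep = 23·(6,0)/36² = (0.1065,0.0000)
o2: d²=320 > ρ²=43 → inactive
F = F_att + ΣF_rep = (-7.3935,-15.0000)
p' = p + 1/8·F = (6.0758,-1.8750)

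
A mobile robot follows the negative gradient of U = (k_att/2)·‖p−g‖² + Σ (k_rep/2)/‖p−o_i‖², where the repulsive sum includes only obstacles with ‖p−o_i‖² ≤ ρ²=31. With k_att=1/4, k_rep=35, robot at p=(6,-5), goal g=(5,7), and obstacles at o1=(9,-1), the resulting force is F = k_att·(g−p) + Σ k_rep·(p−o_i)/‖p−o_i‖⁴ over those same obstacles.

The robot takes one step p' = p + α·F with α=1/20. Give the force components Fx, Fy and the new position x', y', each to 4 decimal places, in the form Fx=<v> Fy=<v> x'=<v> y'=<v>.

F_att = 1/4·(g−p) = 1/4·(-1,12) = (-0.2500,3.0000)
o1: d²=25 ≤ ρ²=31; F_rep = 35·(-3,-4)/25² = (-0.1680,-0.2240)
F = F_att + ΣF_rep = (-0.4180,2.7760)
p' = p + 1/20·F = (5.9791,-4.8612)

Fx=-0.4180 Fy=2.7760 x'=5.9791 y'=-4.8612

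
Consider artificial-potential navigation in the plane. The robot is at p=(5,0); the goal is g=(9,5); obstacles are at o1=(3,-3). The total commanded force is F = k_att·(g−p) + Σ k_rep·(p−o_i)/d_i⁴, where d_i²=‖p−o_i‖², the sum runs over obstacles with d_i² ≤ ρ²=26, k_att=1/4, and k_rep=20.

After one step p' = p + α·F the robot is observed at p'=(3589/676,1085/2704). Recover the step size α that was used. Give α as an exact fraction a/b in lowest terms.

F_att = 1/4·(g−p) = 1/4·(4,5) = (1.0000,1.2500)
o1: d²=13 ≤ ρ²=26; F_rep = 20·(2,3)/13² = (0.2367,0.3550)
F = F_att + ΣF_rep = (1.2367,1.6050)
Δp = p'−p = (0.3092,0.4013); α = Δx/Fx = (209/676) / (209/169) = 1/4
check: Δy/Fy = (1085/2704) / (1085/676) = 1/4 ✓

α = 1/4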